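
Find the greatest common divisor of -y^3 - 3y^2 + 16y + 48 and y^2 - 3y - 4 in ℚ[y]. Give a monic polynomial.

Repeated division with remainder:
  -y^3 - 3y^2 + 16y + 48 = (-y - 6)(y^2 - 3y - 4) + (-6y + 24)
  y^2 - 3y - 4 = (-(1/6)y - 1/6)(-6y + 24) + (0)
Last nonzero remainder: -6y + 24. Dividing through by -6 gives the monic gcd y - 4.

y - 4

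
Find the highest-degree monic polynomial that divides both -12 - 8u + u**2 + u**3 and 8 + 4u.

By polynomial division,
  u**3 + u**2 - 8u - 12 = ((1/4)u**2 - (1/4)u - 3/2)(4u + 8) + (0)
Last nonzero remainder: 4u + 8. Dividing through by 4 gives the monic gcd u + 2.

2 + u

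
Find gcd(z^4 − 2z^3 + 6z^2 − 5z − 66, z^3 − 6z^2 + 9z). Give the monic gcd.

z − 3

Apply the Euclidean algorithm:
  z^4 − 2z^3 + 6z^2 − 5z − 66 = (z + 4)(z^3 − 6z^2 + 9z) + (21z^2 − 41z − 66)
  z^3 − 6z^2 + 9z = ((1/21)z − 85/441)(21z^2 − 41z − 66) + ((1870/441)z − 1870/147)
  21z^2 − 41z − 66 = ((9261/1870)z + 441/85)((1870/441)z − 1870/147) + (0)
Last nonzero remainder: (1870/441)z − 1870/147. Dividing through by 1870/441 gives the monic gcd z − 3.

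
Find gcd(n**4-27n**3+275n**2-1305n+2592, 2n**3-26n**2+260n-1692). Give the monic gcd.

Apply the Euclidean algorithm:
  n**4-27n**3+275n**2-1305n+2592 = ((1/2)n-7)(2n**3-26n**2+260n-1692) + (-37n**2+1361n-9252)
  2n**3-26n**2+260n-1692 = (-(2/37)n-1760/1369)(-37n**2+1361n-9252) + ((2066652/1369)n-18599868/1369)
  -37n**2+1361n-9252 = (-(50653/2066652)n+351833/516663)((2066652/1369)n-18599868/1369) + (0)
Last nonzero remainder: (2066652/1369)n-18599868/1369. Dividing through by 2066652/1369 gives the monic gcd n-9.

n-9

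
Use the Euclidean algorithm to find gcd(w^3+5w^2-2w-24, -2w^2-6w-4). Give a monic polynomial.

Euclidean algorithm in ℚ[w]:
  w^3+5w^2-2w-24 = (-(1/2)w-1)(-2w^2-6w-4) + (-10w-28)
  -2w^2-6w-4 = ((1/5)w+1/25)(-10w-28) + (-72/25)
  -10w-28 = ((125/36)w+175/18)(-72/25) + (0)
The last nonzero remainder is the constant -72/25, so the polynomials are coprime and gcd = 1.

1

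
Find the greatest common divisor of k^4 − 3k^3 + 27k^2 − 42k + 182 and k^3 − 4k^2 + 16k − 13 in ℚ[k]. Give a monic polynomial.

Repeated division with remainder:
  k^4 − 3k^3 + 27k^2 − 42k + 182 = (k + 1)(k^3 − 4k^2 + 16k − 13) + (15k^2 − 45k + 195)
  k^3 − 4k^2 + 16k − 13 = ((1/15)k − 1/15)(15k^2 − 45k + 195) + (0)
Last nonzero remainder: 15k^2 − 45k + 195. Dividing through by 15 gives the monic gcd k^2 − 3k + 13.

k^2 − 3k + 13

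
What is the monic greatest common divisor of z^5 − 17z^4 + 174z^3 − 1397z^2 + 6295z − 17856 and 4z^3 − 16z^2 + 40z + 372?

Apply the Euclidean algorithm:
  z^5 − 17z^4 + 174z^3 − 1397z^2 + 6295z − 17856 = ((1/4)z^2 − (13/4)z + 28)(4z^3 − 16z^2 + 40z + 372) + (−912z^2 + 6384z − 28272)
  4z^3 − 16z^2 + 40z + 372 = (−(1/228)z − 1/76)(−912z^2 + 6384z − 28272) + (0)
Last nonzero remainder: −912z^2 + 6384z − 28272. Dividing through by −912 gives the monic gcd z^2 − 7z + 31.

z^2 − 7z + 31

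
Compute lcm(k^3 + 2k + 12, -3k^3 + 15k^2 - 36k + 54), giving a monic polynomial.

k^4 - 3k^3 + 2k^2 + 6k - 36

By polynomial division,
  k^3 + 2k + 12 = (-1/3)(-3k^3 + 15k^2 - 36k + 54) + (5k^2 - 10k + 30)
  -3k^3 + 15k^2 - 36k + 54 = (-(3/5)k + 9/5)(5k^2 - 10k + 30) + (0)
Last nonzero remainder: 5k^2 - 10k + 30. Dividing through by 5 gives the monic gcd k^2 - 2k + 6.
Then lcm(f, g) = f·g / gcd(f, g); expanding and making the result monic gives the answer.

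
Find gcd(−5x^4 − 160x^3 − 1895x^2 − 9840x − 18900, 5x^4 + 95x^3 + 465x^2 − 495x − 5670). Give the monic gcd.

x^3 + 22x^2 + 159x + 378

Euclidean algorithm in ℚ[x]:
  −5x^4 − 160x^3 − 1895x^2 − 9840x − 18900 = (−1)(5x^4 + 95x^3 + 465x^2 − 495x − 5670) + (−65x^3 − 1430x^2 − 10335x − 24570)
  5x^4 + 95x^3 + 465x^2 − 495x − 5670 = (−(1/13)x + 3/13)(−65x^3 − 1430x^2 − 10335x − 24570) + (0)
Last nonzero remainder: −65x^3 − 1430x^2 − 10335x − 24570. Dividing through by −65 gives the monic gcd x^3 + 22x^2 + 159x + 378.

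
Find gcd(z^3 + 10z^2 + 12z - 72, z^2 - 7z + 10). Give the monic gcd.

z - 2

Repeated division with remainder:
  z^3 + 10z^2 + 12z - 72 = (z + 17)(z^2 - 7z + 10) + (121z - 242)
  z^2 - 7z + 10 = ((1/121)z - 5/121)(121z - 242) + (0)
Last nonzero remainder: 121z - 242. Dividing through by 121 gives the monic gcd z - 2.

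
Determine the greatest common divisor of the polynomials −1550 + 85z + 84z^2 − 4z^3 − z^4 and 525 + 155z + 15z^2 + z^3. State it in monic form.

Apply the Euclidean algorithm:
  −z^4 − 4z^3 + 84z^2 + 85z − 1550 = (−z + 11)(z^3 + 15z^2 + 155z + 525) + (74z^2 − 1095z − 7325)
  z^3 + 15z^2 + 155z + 525 = ((1/74)z + 2205/5476)(74z^2 − 1095z − 7325) + ((3805305/5476)z + 19026525/5476)
  74z^2 − 1095z − 7325 = ((405224/3805305)z − 1604468/761061)((3805305/5476)z + 19026525/5476) + (0)
Last nonzero remainder: (3805305/5476)z + 19026525/5476. Dividing through by 3805305/5476 gives the monic gcd z + 5.

5 + z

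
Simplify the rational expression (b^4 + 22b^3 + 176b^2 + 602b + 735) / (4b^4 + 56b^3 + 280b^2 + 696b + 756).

(b^2 + 12b + 35)/(4b^2 + 16b + 36)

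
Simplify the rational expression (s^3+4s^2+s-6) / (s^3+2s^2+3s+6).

(s^2+2s-3)/(s^2+3)

By polynomial division,
  s^3+4s^2+s-6 = (s^3+2s^2+3s+6) + (2s^2-2s-12)
  s^3+2s^2+3s+6 = ((1/2)s+3/2)(2s^2-2s-12) + (12s+24)
  2s^2-2s-12 = ((1/6)s-1/2)(12s+24) + (0)
Last nonzero remainder: 12s+24. Dividing through by 12 gives the monic gcd s+2.
Cancel s+2 from numerator and denominator to get the reduced form.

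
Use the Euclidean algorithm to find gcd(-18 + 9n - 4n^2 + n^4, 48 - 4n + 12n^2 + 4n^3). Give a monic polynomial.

3 - n + n^2

Euclidean algorithm in ℚ[n]:
  n^4 - 4n^2 + 9n - 18 = ((1/4)n - 3/4)(4n^3 + 12n^2 - 4n + 48) + (6n^2 - 6n + 18)
  4n^3 + 12n^2 - 4n + 48 = ((2/3)n + 8/3)(6n^2 - 6n + 18) + (0)
Last nonzero remainder: 6n^2 - 6n + 18. Dividing through by 6 gives the monic gcd n^2 - n + 3.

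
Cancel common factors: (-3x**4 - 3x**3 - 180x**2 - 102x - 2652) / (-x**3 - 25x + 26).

Euclidean algorithm in ℚ[x]:
  -3x**4 - 3x**3 - 180x**2 - 102x - 2652 = (3x + 3)(-x**3 - 25x + 26) + (-105x**2 - 105x - 2730)
  -x**3 - 25x + 26 = ((1/105)x - 1/105)(-105x**2 - 105x - 2730) + (0)
Last nonzero remainder: -105x**2 - 105x - 2730. Dividing through by -105 gives the monic gcd x**2 + x + 26.
Cancel x**2 + x + 26 from numerator and denominator to get the reduced form.

(3x**2 + 102)/(x - 1)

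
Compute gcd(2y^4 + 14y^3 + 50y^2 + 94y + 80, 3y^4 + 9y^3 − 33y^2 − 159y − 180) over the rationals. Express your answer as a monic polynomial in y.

Euclidean algorithm in ℚ[y]:
  2y^4 + 14y^3 + 50y^2 + 94y + 80 = (2/3)(3y^4 + 9y^3 − 33y^2 − 159y − 180) + (8y^3 + 72y^2 + 200y + 200)
  3y^4 + 9y^3 − 33y^2 − 159y − 180 = ((3/8)y − 9/4)(8y^3 + 72y^2 + 200y + 200) + (54y^2 + 216y + 270)
  8y^3 + 72y^2 + 200y + 200 = ((4/27)y + 20/27)(54y^2 + 216y + 270) + (0)
Last nonzero remainder: 54y^2 + 216y + 270. Dividing through by 54 gives the monic gcd y^2 + 4y + 5.

y^2 + 4y + 5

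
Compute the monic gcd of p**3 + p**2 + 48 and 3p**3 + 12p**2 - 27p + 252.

p**2 - 3p + 12

By polynomial division,
  p**3 + p**2 + 48 = (1/3)(3p**3 + 12p**2 - 27p + 252) + (-3p**2 + 9p - 36)
  3p**3 + 12p**2 - 27p + 252 = (-p - 7)(-3p**2 + 9p - 36) + (0)
Last nonzero remainder: -3p**2 + 9p - 36. Dividing through by -3 gives the monic gcd p**2 - 3p + 12.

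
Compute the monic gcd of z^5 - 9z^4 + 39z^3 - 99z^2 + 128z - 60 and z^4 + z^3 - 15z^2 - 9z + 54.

Repeated division with remainder:
  z^5 - 9z^4 + 39z^3 - 99z^2 + 128z - 60 = (z - 10)(z^4 + z^3 - 15z^2 - 9z + 54) + (64z^3 - 240z^2 - 16z + 480)
  z^4 + z^3 - 15z^2 - 9z + 54 = ((1/64)z + 19/256)(64z^3 - 240z^2 - 16z + 480) + ((49/16)z^2 - (245/16)z + 147/8)
  64z^3 - 240z^2 - 16z + 480 = ((1024/49)z + 1280/49)((49/16)z^2 - (245/16)z + 147/8) + (0)
Last nonzero remainder: (49/16)z^2 - (245/16)z + 147/8. Dividing through by 49/16 gives the monic gcd z^2 - 5z + 6.

z^2 - 5z + 6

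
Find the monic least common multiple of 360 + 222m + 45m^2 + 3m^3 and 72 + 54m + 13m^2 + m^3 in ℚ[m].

Apply the Euclidean algorithm:
  3m^3 + 45m^2 + 222m + 360 = (3)(m^3 + 13m^2 + 54m + 72) + (6m^2 + 60m + 144)
  m^3 + 13m^2 + 54m + 72 = ((1/6)m + 1/2)(6m^2 + 60m + 144) + (0)
Last nonzero remainder: 6m^2 + 60m + 144. Dividing through by 6 gives the monic gcd m^2 + 10m + 24.
Then lcm(f, g) = f·g / gcd(f, g); expanding and making the result monic gives the answer.

360 + 342m + 119m^2 + 18m^3 + m^4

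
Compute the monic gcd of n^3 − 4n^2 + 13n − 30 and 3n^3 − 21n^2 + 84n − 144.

Repeated division with remainder:
  n^3 − 4n^2 + 13n − 30 = (1/3)(3n^3 − 21n^2 + 84n − 144) + (3n^2 − 15n + 18)
  3n^3 − 21n^2 + 84n − 144 = (n − 2)(3n^2 − 15n + 18) + (36n − 108)
  3n^2 − 15n + 18 = ((1/12)n − 1/6)(36n − 108) + (0)
Last nonzero remainder: 36n − 108. Dividing through by 36 gives the monic gcd n − 3.

n − 3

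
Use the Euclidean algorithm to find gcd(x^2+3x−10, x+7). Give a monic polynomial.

1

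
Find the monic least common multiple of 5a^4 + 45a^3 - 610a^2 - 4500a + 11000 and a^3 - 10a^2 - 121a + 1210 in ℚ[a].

Repeated division with remainder:
  5a^4 + 45a^3 - 610a^2 - 4500a + 11000 = (5a + 95)(a^3 - 10a^2 - 121a + 1210) + (945a^2 + 945a - 103950)
  a^3 - 10a^2 - 121a + 1210 = ((1/945)a - 11/945)(945a^2 + 945a - 103950) + (0)
Last nonzero remainder: 945a^2 + 945a - 103950. Dividing through by 945 gives the monic gcd a^2 + a - 110.
Then lcm(f, g) = f·g / gcd(f, g); expanding and making the result monic gives the answer.

a^5 - 2a^4 - 221a^3 + 442a^2 + 12100a - 24200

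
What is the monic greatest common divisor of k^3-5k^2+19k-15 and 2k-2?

k-1

Apply the Euclidean algorithm:
  k^3-5k^2+19k-15 = ((1/2)k^2-2k+15/2)(2k-2) + (0)
Last nonzero remainder: 2k-2. Dividing through by 2 gives the monic gcd k-1.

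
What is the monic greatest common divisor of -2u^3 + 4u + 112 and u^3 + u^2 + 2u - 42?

u^2 + 4u + 14

Apply the Euclidean algorithm:
  -2u^3 + 4u + 112 = (-2)(u^3 + u^2 + 2u - 42) + (2u^2 + 8u + 28)
  u^3 + u^2 + 2u - 42 = ((1/2)u - 3/2)(2u^2 + 8u + 28) + (0)
Last nonzero remainder: 2u^2 + 8u + 28. Dividing through by 2 gives the monic gcd u^2 + 4u + 14.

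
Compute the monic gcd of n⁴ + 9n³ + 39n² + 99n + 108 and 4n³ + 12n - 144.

n² + 3n + 12

Repeated division with remainder:
  n⁴ + 9n³ + 39n² + 99n + 108 = ((1/4)n + 9/4)(4n³ + 12n - 144) + (36n² + 108n + 432)
  4n³ + 12n - 144 = ((1/9)n - 1/3)(36n² + 108n + 432) + (0)
Last nonzero remainder: 36n² + 108n + 432. Dividing through by 36 gives the monic gcd n² + 3n + 12.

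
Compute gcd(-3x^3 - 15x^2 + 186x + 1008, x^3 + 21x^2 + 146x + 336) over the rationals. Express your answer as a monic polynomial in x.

x^2 + 13x + 42

By polynomial division,
  -3x^3 - 15x^2 + 186x + 1008 = (-3)(x^3 + 21x^2 + 146x + 336) + (48x^2 + 624x + 2016)
  x^3 + 21x^2 + 146x + 336 = ((1/48)x + 1/6)(48x^2 + 624x + 2016) + (0)
Last nonzero remainder: 48x^2 + 624x + 2016. Dividing through by 48 gives the monic gcd x^2 + 13x + 42.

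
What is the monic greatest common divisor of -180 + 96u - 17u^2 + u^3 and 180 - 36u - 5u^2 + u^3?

Repeated division with remainder:
  u^3 - 17u^2 + 96u - 180 = (u^3 - 5u^2 - 36u + 180) + (-12u^2 + 132u - 360)
  u^3 - 5u^2 - 36u + 180 = (-(1/12)u - 1/2)(-12u^2 + 132u - 360) + (0)
Last nonzero remainder: -12u^2 + 132u - 360. Dividing through by -12 gives the monic gcd u^2 - 11u + 30.

30 - 11u + u^2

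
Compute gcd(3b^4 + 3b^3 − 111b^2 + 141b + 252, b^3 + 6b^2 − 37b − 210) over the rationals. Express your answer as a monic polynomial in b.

b + 7

Repeated division with remainder:
  3b^4 + 3b^3 − 111b^2 + 141b + 252 = (3b − 15)(b^3 + 6b^2 − 37b − 210) + (90b^2 + 216b − 2898)
  b^3 + 6b^2 − 37b − 210 = ((1/90)b + 1/25)(90b^2 + 216b − 2898) + (−(336/25)b − 2352/25)
  90b^2 + 216b − 2898 = (−(375/56)b + 1725/56)(−(336/25)b − 2352/25) + (0)
Last nonzero remainder: −(336/25)b − 2352/25. Dividing through by −336/25 gives the monic gcd b + 7.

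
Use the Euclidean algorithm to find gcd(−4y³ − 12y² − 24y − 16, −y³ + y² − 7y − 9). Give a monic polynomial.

y + 1

Apply the Euclidean algorithm:
  −4y³ − 12y² − 24y − 16 = (4)(−y³ + y² − 7y − 9) + (−16y² + 4y + 20)
  −y³ + y² − 7y − 9 = ((1/16)y − 3/64)(−16y² + 4y + 20) + (−(129/16)y − 129/16)
  −16y² + 4y + 20 = ((256/129)y − 320/129)(−(129/16)y − 129/16) + (0)
Last nonzero remainder: −(129/16)y − 129/16. Dividing through by −129/16 gives the monic gcd y + 1.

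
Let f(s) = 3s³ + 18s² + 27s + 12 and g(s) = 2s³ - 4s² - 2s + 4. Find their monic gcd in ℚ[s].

s + 1

Repeated division with remainder:
  3s³ + 18s² + 27s + 12 = (3/2)(2s³ - 4s² - 2s + 4) + (24s² + 30s + 6)
  2s³ - 4s² - 2s + 4 = ((1/12)s - 13/48)(24s² + 30s + 6) + ((45/8)s + 45/8)
  24s² + 30s + 6 = ((64/15)s + 16/15)((45/8)s + 45/8) + (0)
Last nonzero remainder: (45/8)s + 45/8. Dividing through by 45/8 gives the monic gcd s + 1.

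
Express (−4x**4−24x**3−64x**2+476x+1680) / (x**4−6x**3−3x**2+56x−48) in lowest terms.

Apply the Euclidean algorithm:
  −4x**4−24x**3−64x**2+476x+1680 = (−4)(x**4−6x**3−3x**2+56x−48) + (−48x**3−76x**2+700x+1488)
  x**4−6x**3−3x**2+56x−48 = (−(1/48)x+91/576)(−48x**3−76x**2+700x+1488) + ((3397/144)x**2−(3397/144)x−3397/12)
  −48x**3−76x**2+700x+1488 = (−(6912/3397)x−17856/3397)((3397/144)x**2−(3397/144)x−3397/12) + (0)
Last nonzero remainder: (3397/144)x**2−(3397/144)x−3397/12. Dividing through by 3397/144 gives the monic gcd x**2−x−12.
Cancel x**2−x−12 from numerator and denominator to get the reduced form.

(−4x**2−28x−140)/(x**2−5x+4)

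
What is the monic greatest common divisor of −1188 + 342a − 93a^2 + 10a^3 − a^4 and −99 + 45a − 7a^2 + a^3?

Euclidean algorithm in ℚ[a]:
  −a^4 + 10a^3 − 93a^2 + 342a − 1188 = (−a + 3)(a^3 − 7a^2 + 45a − 99) + (−27a^2 + 108a − 891)
  a^3 − 7a^2 + 45a − 99 = (−(1/27)a + 1/9)(−27a^2 + 108a − 891) + (0)
Last nonzero remainder: −27a^2 + 108a − 891. Dividing through by −27 gives the monic gcd a^2 − 4a + 33.

33 − 4a + a^2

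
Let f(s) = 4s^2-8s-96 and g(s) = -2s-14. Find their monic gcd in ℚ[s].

1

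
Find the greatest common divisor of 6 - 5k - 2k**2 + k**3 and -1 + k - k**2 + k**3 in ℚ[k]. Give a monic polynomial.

Repeated division with remainder:
  k**3 - 2k**2 - 5k + 6 = (k**3 - k**2 + k - 1) + (-k**2 - 6k + 7)
  k**3 - k**2 + k - 1 = (-k + 7)(-k**2 - 6k + 7) + (50k - 50)
  -k**2 - 6k + 7 = (-(1/50)k - 7/50)(50k - 50) + (0)
Last nonzero remainder: 50k - 50. Dividing through by 50 gives the monic gcd k - 1.

-1 + k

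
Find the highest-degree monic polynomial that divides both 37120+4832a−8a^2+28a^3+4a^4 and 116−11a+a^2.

116−11a+a^2

By polynomial division,
  4a^4+28a^3−8a^2+4832a+37120 = (4a^2+72a+320)(a^2−11a+116) + (0)
The last nonzero remainder a^2−11a+116 is already monic.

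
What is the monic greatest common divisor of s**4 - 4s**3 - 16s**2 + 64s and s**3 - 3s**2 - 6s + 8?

By polynomial division,
  s**4 - 4s**3 - 16s**2 + 64s = (s - 1)(s**3 - 3s**2 - 6s + 8) + (-13s**2 + 50s + 8)
  s**3 - 3s**2 - 6s + 8 = (-(1/13)s - 11/169)(-13s**2 + 50s + 8) + (-(360/169)s + 1440/169)
  -13s**2 + 50s + 8 = ((2197/360)s + 169/180)(-(360/169)s + 1440/169) + (0)
Last nonzero remainder: -(360/169)s + 1440/169. Dividing through by -360/169 gives the monic gcd s - 4.

s - 4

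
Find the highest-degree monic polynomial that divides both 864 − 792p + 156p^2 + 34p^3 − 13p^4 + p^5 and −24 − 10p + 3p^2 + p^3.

Apply the Euclidean algorithm:
  p^5 − 13p^4 + 34p^3 + 156p^2 − 792p + 864 = (p^2 − 16p + 92)(p^3 + 3p^2 − 10p − 24) + (−256p^2 − 256p + 3072)
  p^3 + 3p^2 − 10p − 24 = (−(1/256)p − 1/128)(−256p^2 − 256p + 3072) + (0)
Last nonzero remainder: −256p^2 − 256p + 3072. Dividing through by −256 gives the monic gcd p^2 + p − 12.

−12 + p + p^2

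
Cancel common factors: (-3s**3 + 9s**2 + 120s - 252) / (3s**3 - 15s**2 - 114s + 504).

By polynomial division,
  -3s**3 + 9s**2 + 120s - 252 = (-1)(3s**3 - 15s**2 - 114s + 504) + (-6s**2 + 6s + 252)
  3s**3 - 15s**2 - 114s + 504 = (-(1/2)s + 2)(-6s**2 + 6s + 252) + (0)
Last nonzero remainder: -6s**2 + 6s + 252. Dividing through by -6 gives the monic gcd s**2 - s - 42.
Cancel s**2 - s - 42 from numerator and denominator to get the reduced form.

(-s + 2)/(s - 4)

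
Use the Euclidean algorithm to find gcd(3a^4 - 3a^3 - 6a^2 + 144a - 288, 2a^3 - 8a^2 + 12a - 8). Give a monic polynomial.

a - 2

Euclidean algorithm in ℚ[a]:
  3a^4 - 3a^3 - 6a^2 + 144a - 288 = ((3/2)a + 9/2)(2a^3 - 8a^2 + 12a - 8) + (12a^2 + 102a - 252)
  2a^3 - 8a^2 + 12a - 8 = ((1/6)a - 25/12)(12a^2 + 102a - 252) + ((533/2)a - 533)
  12a^2 + 102a - 252 = ((24/533)a + 252/533)((533/2)a - 533) + (0)
Last nonzero remainder: (533/2)a - 533. Dividing through by 533/2 gives the monic gcd a - 2.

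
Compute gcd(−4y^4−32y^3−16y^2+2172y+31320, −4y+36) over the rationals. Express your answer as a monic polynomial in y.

y−9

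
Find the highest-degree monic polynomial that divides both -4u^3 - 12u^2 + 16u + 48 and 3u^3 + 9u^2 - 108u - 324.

u + 3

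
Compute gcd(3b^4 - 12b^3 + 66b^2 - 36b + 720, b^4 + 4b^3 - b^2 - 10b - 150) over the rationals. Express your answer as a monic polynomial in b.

Repeated division with remainder:
  3b^4 - 12b^3 + 66b^2 - 36b + 720 = (3)(b^4 + 4b^3 - b^2 - 10b - 150) + (-24b^3 + 69b^2 - 6b + 1170)
  b^4 + 4b^3 - b^2 - 10b - 150 = (-(1/24)b - 55/192)(-24b^3 + 69b^2 - 6b + 1170) + ((1185/64)b^2 + (1185/32)b + 5925/32)
  -24b^3 + 69b^2 - 6b + 1170 = (-(512/395)b + 2496/395)((1185/64)b^2 + (1185/32)b + 5925/32) + (0)
Last nonzero remainder: (1185/64)b^2 + (1185/32)b + 5925/32. Dividing through by 1185/64 gives the monic gcd b^2 + 2b + 10.

b^2 + 2b + 10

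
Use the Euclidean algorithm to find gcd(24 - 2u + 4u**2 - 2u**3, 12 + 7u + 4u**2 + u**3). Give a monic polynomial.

Repeated division with remainder:
  -2u**3 + 4u**2 - 2u + 24 = (-2)(u**3 + 4u**2 + 7u + 12) + (12u**2 + 12u + 48)
  u**3 + 4u**2 + 7u + 12 = ((1/12)u + 1/4)(12u**2 + 12u + 48) + (0)
Last nonzero remainder: 12u**2 + 12u + 48. Dividing through by 12 gives the monic gcd u**2 + u + 4.

4 + u + u**2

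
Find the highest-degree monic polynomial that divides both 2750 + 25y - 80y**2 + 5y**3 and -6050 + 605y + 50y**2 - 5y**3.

110 - 21y + y**2

By polynomial division,
  5y**3 - 80y**2 + 25y + 2750 = (-1)(-5y**3 + 50y**2 + 605y - 6050) + (-30y**2 + 630y - 3300)
  -5y**3 + 50y**2 + 605y - 6050 = ((1/6)y + 11/6)(-30y**2 + 630y - 3300) + (0)
Last nonzero remainder: -30y**2 + 630y - 3300. Dividing through by -30 gives the monic gcd y**2 - 21y + 110.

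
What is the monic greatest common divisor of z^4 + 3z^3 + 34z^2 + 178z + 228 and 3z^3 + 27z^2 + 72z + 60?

z + 2

Repeated division with remainder:
  z^4 + 3z^3 + 34z^2 + 178z + 228 = ((1/3)z − 2)(3z^3 + 27z^2 + 72z + 60) + (64z^2 + 302z + 348)
  3z^3 + 27z^2 + 72z + 60 = ((3/64)z + 411/2048)(64z^2 + 302z + 348) + (−(5037/1024)z − 5037/512)
  64z^2 + 302z + 348 = (−(65536/5037)z − 59392/1679)(−(5037/1024)z − 5037/512) + (0)
Last nonzero remainder: −(5037/1024)z − 5037/512. Dividing through by −5037/1024 gives the monic gcd z + 2.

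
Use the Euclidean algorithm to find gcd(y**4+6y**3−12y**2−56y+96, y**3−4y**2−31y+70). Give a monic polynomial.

Euclidean algorithm in ℚ[y]:
  y**4+6y**3−12y**2−56y+96 = (y+10)(y**3−4y**2−31y+70) + (59y**2+184y−604)
  y**3−4y**2−31y+70 = ((1/59)y−420/3481)(59y**2+184y−604) + ((5005/3481)y−10010/3481)
  59y**2+184y−604 = ((205379/5005)y+1051262/5005)((5005/3481)y−10010/3481) + (0)
Last nonzero remainder: (5005/3481)y−10010/3481. Dividing through by 5005/3481 gives the monic gcd y−2.

y−2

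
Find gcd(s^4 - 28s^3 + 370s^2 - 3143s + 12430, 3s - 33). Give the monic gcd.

Repeated division with remainder:
  s^4 - 28s^3 + 370s^2 - 3143s + 12430 = ((1/3)s^3 - (17/3)s^2 + 61s - 1130/3)(3s - 33) + (0)
Last nonzero remainder: 3s - 33. Dividing through by 3 gives the monic gcd s - 11.

s - 11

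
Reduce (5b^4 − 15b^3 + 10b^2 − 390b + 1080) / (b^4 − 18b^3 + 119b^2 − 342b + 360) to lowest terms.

(5b^2 + 20b + 90)/(b^2 − 11b + 30)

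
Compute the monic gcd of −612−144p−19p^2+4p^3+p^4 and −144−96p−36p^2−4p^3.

6+p

Euclidean algorithm in ℚ[p]:
  p^4+4p^3−19p^2−144p−612 = (−(1/4)p+5/4)(−4p^3−36p^2−96p−144) + (2p^2−60p−432)
  −4p^3−36p^2−96p−144 = (−2p−78)(2p^2−60p−432) + (−5640p−33840)
  2p^2−60p−432 = (−(1/2820)p+3/235)(−5640p−33840) + (0)
Last nonzero remainder: −5640p−33840. Dividing through by −5640 gives the monic gcd p+6.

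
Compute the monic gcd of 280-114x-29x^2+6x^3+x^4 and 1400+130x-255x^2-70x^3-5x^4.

-70+11x+10x^2+x^3

By polynomial division,
  x^4+6x^3-29x^2-114x+280 = (-1/5)(-5x^4-70x^3-255x^2+130x+1400) + (-8x^3-80x^2-88x+560)
  -5x^4-70x^3-255x^2+130x+1400 = ((5/8)x+5/2)(-8x^3-80x^2-88x+560) + (0)
Last nonzero remainder: -8x^3-80x^2-88x+560. Dividing through by -8 gives the monic gcd x^3+10x^2+11x-70.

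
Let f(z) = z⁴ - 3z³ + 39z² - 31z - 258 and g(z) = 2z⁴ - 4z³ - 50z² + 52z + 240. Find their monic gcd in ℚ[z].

Apply the Euclidean algorithm:
  z⁴ - 3z³ + 39z² - 31z - 258 = (1/2)(2z⁴ - 4z³ - 50z² + 52z + 240) + (-z³ + 64z² - 57z - 378)
  2z⁴ - 4z³ - 50z² + 52z + 240 = (-2z - 124)(-z³ + 64z² - 57z - 378) + (7772z² - 7772z - 46632)
  -z³ + 64z² - 57z - 378 = (-(1/7772)z + 63/7772)(7772z² - 7772z - 46632) + (0)
Last nonzero remainder: 7772z² - 7772z - 46632. Dividing through by 7772 gives the monic gcd z² - z - 6.

z² - z - 6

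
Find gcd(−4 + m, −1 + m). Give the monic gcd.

1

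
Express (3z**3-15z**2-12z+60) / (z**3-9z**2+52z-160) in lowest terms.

(3z**2-12)/(z**2-4z+32)

Repeated division with remainder:
  3z**3-15z**2-12z+60 = (3)(z**3-9z**2+52z-160) + (12z**2-168z+540)
  z**3-9z**2+52z-160 = ((1/12)z+5/12)(12z**2-168z+540) + (77z-385)
  12z**2-168z+540 = ((12/77)z-108/77)(77z-385) + (0)
Last nonzero remainder: 77z-385. Dividing through by 77 gives the monic gcd z-5.
Cancel z-5 from numerator and denominator to get the reduced form.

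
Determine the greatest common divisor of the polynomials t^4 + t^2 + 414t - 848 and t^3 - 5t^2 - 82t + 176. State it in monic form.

Apply the Euclidean algorithm:
  t^4 + t^2 + 414t - 848 = (t + 5)(t^3 - 5t^2 - 82t + 176) + (108t^2 + 648t - 1728)
  t^3 - 5t^2 - 82t + 176 = ((1/108)t - 11/108)(108t^2 + 648t - 1728) + (0)
Last nonzero remainder: 108t^2 + 648t - 1728. Dividing through by 108 gives the monic gcd t^2 + 6t - 16.

t^2 + 6t - 16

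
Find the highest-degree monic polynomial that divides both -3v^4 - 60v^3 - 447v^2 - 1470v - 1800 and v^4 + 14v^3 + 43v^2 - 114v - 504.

By polynomial division,
  -3v^4 - 60v^3 - 447v^2 - 1470v - 1800 = (-3)(v^4 + 14v^3 + 43v^2 - 114v - 504) + (-18v^3 - 318v^2 - 1812v - 3312)
  v^4 + 14v^3 + 43v^2 - 114v - 504 = (-(1/18)v + 11/54)(-18v^3 - 318v^2 - 1812v - 3312) + ((64/9)v^2 + (640/9)v + 512/3)
  -18v^3 - 318v^2 - 1812v - 3312 = (-(81/32)v - 621/32)((64/9)v^2 + (640/9)v + 512/3) + (0)
Last nonzero remainder: (64/9)v^2 + (640/9)v + 512/3. Dividing through by 64/9 gives the monic gcd v^2 + 10v + 24.

v^2 + 10v + 24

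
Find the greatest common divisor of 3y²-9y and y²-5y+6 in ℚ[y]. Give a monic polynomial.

y-3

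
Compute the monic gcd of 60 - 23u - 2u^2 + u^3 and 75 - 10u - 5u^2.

Apply the Euclidean algorithm:
  u^3 - 2u^2 - 23u + 60 = (-(1/5)u + 4/5)(-5u^2 - 10u + 75) + (0)
Last nonzero remainder: -5u^2 - 10u + 75. Dividing through by -5 gives the monic gcd u^2 + 2u - 15.

-15 + 2u + u^2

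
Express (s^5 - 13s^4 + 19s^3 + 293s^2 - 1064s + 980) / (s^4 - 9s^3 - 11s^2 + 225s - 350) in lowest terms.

(s^2 - 9s + 14)/(s - 5)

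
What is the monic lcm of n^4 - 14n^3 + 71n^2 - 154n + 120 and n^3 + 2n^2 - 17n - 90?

n^6 - 7n^5 - 9n^4 + 91n^3 + 320n^2 - 1932n + 2160

Apply the Euclidean algorithm:
  n^4 - 14n^3 + 71n^2 - 154n + 120 = (n - 16)(n^3 + 2n^2 - 17n - 90) + (120n^2 - 336n - 1320)
  n^3 + 2n^2 - 17n - 90 = ((1/120)n + 1/25)(120n^2 - 336n - 1320) + ((186/25)n - 186/5)
  120n^2 - 336n - 1320 = ((500/31)n + 1100/31)((186/25)n - 186/5) + (0)
Last nonzero remainder: (186/25)n - 186/5. Dividing through by 186/25 gives the monic gcd n - 5.
Then lcm(f, g) = f·g / gcd(f, g); expanding and making the result monic gives the answer.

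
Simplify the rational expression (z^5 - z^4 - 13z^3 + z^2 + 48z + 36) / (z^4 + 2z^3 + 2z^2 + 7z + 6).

(z^3 - 4z^2 - 3z + 18)/(z^2 - z + 3)

By polynomial division,
  z^5 - z^4 - 13z^3 + z^2 + 48z + 36 = (z - 3)(z^4 + 2z^3 + 2z^2 + 7z + 6) + (-9z^3 + 63z + 54)
  z^4 + 2z^3 + 2z^2 + 7z + 6 = (-(1/9)z - 2/9)(-9z^3 + 63z + 54) + (9z^2 + 27z + 18)
  -9z^3 + 63z + 54 = (-z + 3)(9z^2 + 27z + 18) + (0)
Last nonzero remainder: 9z^2 + 27z + 18. Dividing through by 9 gives the monic gcd z^2 + 3z + 2.
Cancel z^2 + 3z + 2 from numerator and denominator to get the reduced form.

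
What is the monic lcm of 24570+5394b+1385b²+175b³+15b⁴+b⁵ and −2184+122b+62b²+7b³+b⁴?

Apply the Euclidean algorithm:
  b⁵+15b⁴+175b³+1385b²+5394b+24570 = (b+8)(b⁴+7b³+62b²+122b−2184) + (57b³+767b²+6602b+42042)
  b⁴+7b³+62b²+122b−2184 = ((1/57)b−368/3249)(57b³+767b²+6602b+42042) + ((107380/3249)b²+(429520/3249)b+2791880/1083)
  57b³+767b²+6602b+42042 = ((185193/107380)b+250173/15340)((107380/3249)b²+(429520/3249)b+2791880/1083) + (0)
Last nonzero remainder: (107380/3249)b²+(429520/3249)b+2791880/1083. Dividing through by 107380/3249 gives the monic gcd b²+4b+78.
Then lcm(f, g) = f·g / gcd(f, g); expanding and making the result monic gives the answer.

−687960−77322b+1972b²+4649b³+1490b⁴+192b⁵+18b⁶+b⁷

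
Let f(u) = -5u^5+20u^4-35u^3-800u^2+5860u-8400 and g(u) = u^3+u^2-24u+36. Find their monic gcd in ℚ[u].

u^2+4u-12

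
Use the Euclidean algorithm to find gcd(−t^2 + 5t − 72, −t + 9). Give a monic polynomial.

1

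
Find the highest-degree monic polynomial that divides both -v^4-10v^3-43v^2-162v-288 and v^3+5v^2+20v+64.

v^2+v+16

Apply the Euclidean algorithm:
  -v^4-10v^3-43v^2-162v-288 = (-v-5)(v^3+5v^2+20v+64) + (2v^2+2v+32)
  v^3+5v^2+20v+64 = ((1/2)v+2)(2v^2+2v+32) + (0)
Last nonzero remainder: 2v^2+2v+32. Dividing through by 2 gives the monic gcd v^2+v+16.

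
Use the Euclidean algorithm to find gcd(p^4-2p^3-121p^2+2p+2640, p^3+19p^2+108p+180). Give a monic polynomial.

By polynomial division,
  p^4-2p^3-121p^2+2p+2640 = (p-21)(p^3+19p^2+108p+180) + (170p^2+2090p+6420)
  p^3+19p^2+108p+180 = ((1/170)p+57/1445)(170p^2+2090p+6420) + (-(3528/289)p-21168/289)
  170p^2+2090p+6420 = (-(24565/1764)p-154615/1764)(-(3528/289)p-21168/289) + (0)
Last nonzero remainder: -(3528/289)p-21168/289. Dividing through by -3528/289 gives the monic gcd p+6.

p+6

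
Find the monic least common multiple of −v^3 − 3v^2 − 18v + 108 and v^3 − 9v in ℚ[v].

By polynomial division,
  −v^3 − 3v^2 − 18v + 108 = (−1)(v^3 − 9v) + (−3v^2 − 27v + 108)
  v^3 − 9v = (−(1/3)v + 3)(−3v^2 − 27v + 108) + (108v − 324)
  −3v^2 − 27v + 108 = (−(1/36)v − 1/3)(108v − 324) + (0)
Last nonzero remainder: 108v − 324. Dividing through by 108 gives the monic gcd v − 3.
Then lcm(f, g) = f·g / gcd(f, g); expanding and making the result monic gives the answer.

v^5 + 6v^4 + 27v^3 − 54v^2 − 324v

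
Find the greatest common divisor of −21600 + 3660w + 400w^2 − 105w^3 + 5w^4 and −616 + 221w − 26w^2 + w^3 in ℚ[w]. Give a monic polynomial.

Apply the Euclidean algorithm:
  5w^4 − 105w^3 + 400w^2 + 3660w − 21600 = (5w + 25)(w^3 − 26w^2 + 221w − 616) + (−55w^2 + 1215w − 6200)
  w^3 − 26w^2 + 221w − 616 = (−(1/55)w + 43/605)(−55w^2 + 1215w − 6200) + ((2652/121)w − 21216/121)
  −55w^2 + 1215w − 6200 = (−(6655/2652)w + 93775/2652)((2652/121)w − 21216/121) + (0)
Last nonzero remainder: (2652/121)w − 21216/121. Dividing through by 2652/121 gives the monic gcd w − 8.

−8 + w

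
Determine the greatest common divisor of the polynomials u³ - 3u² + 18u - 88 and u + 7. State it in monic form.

1

By polynomial division,
  u³ - 3u² + 18u - 88 = (u² - 10u + 88)(u + 7) + (-704)
  u + 7 = (-(1/704)u - 7/704)(-704) + (0)
The last nonzero remainder is the constant -704, so the polynomials are coprime and gcd = 1.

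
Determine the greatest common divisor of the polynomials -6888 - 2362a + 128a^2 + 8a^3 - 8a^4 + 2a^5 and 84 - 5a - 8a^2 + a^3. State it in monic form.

-21 - 4a + a^2

Euclidean algorithm in ℚ[a]:
  2a^5 - 8a^4 + 8a^3 + 128a^2 - 2362a - 6888 = (2a^2 + 8a + 82)(a^3 - 8a^2 - 5a + 84) + (656a^2 - 2624a - 13776)
  a^3 - 8a^2 - 5a + 84 = ((1/656)a - 1/164)(656a^2 - 2624a - 13776) + (0)
Last nonzero remainder: 656a^2 - 2624a - 13776. Dividing through by 656 gives the monic gcd a^2 - 4a - 21.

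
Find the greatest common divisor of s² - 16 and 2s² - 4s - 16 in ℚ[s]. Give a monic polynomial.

Repeated division with remainder:
  s² - 16 = (1/2)(2s² - 4s - 16) + (2s - 8)
  2s² - 4s - 16 = (s + 2)(2s - 8) + (0)
Last nonzero remainder: 2s - 8. Dividing through by 2 gives the monic gcd s - 4.

s - 4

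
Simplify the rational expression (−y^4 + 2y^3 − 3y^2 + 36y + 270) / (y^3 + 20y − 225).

(−y^3 − 3y^2 − 18y − 54)/(y^2 + 5y + 45)

Apply the Euclidean algorithm:
  −y^4 + 2y^3 − 3y^2 + 36y + 270 = (−y + 2)(y^3 + 20y − 225) + (17y^2 − 229y + 720)
  y^3 + 20y − 225 = ((1/17)y + 229/289)(17y^2 − 229y + 720) + ((45981/289)y − 229905/289)
  17y^2 − 229y + 720 = ((4913/45981)y − 4624/5109)((45981/289)y − 229905/289) + (0)
Last nonzero remainder: (45981/289)y − 229905/289. Dividing through by 45981/289 gives the monic gcd y − 5.
Cancel y − 5 from numerator and denominator to get the reduced form.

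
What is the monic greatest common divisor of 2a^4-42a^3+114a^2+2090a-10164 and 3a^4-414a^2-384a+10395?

a^2-4a-77

Euclidean algorithm in ℚ[a]:
  2a^4-42a^3+114a^2+2090a-10164 = (2/3)(3a^4-414a^2-384a+10395) + (-42a^3+390a^2+2346a-17094)
  3a^4-414a^2-384a+10395 = (-(1/14)a-65/98)(-42a^3+390a^2+2346a-17094) + ((600/49)a^2-(2400/49)a-6600/7)
  -42a^3+390a^2+2346a-17094 = (-(343/100)a+1813/100)((600/49)a^2-(2400/49)a-6600/7) + (0)
Last nonzero remainder: (600/49)a^2-(2400/49)a-6600/7. Dividing through by 600/49 gives the monic gcd a^2-4a-77.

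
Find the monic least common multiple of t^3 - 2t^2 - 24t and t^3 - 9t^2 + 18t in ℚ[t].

t^4 - 5t^3 - 18t^2 + 72t

Euclidean algorithm in ℚ[t]:
  t^3 - 2t^2 - 24t = (t^3 - 9t^2 + 18t) + (7t^2 - 42t)
  t^3 - 9t^2 + 18t = ((1/7)t - 3/7)(7t^2 - 42t) + (0)
Last nonzero remainder: 7t^2 - 42t. Dividing through by 7 gives the monic gcd t^2 - 6t.
Then lcm(f, g) = f·g / gcd(f, g); expanding and making the result monic gives the answer.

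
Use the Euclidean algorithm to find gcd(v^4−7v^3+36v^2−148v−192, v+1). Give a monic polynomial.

v+1

Repeated division with remainder:
  v^4−7v^3+36v^2−148v−192 = (v^3−8v^2+44v−192)(v+1) + (0)
The last nonzero remainder v+1 is already monic.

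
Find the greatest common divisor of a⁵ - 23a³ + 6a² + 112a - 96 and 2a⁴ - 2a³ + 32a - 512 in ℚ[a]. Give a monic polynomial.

Euclidean algorithm in ℚ[a]:
  a⁵ - 23a³ + 6a² + 112a - 96 = ((1/2)a + 1/2)(2a⁴ - 2a³ + 32a - 512) + (-22a³ - 10a² + 352a + 160)
  2a⁴ - 2a³ + 32a - 512 = (-(1/11)a + 16/121)(-22a³ - 10a² + 352a + 160) + ((4032/121)a² - 64512/121)
  -22a³ - 10a² + 352a + 160 = (-(1331/2016)a - 605/2016)((4032/121)a² - 64512/121) + (0)
Last nonzero remainder: (4032/121)a² - 64512/121. Dividing through by 4032/121 gives the monic gcd a² - 16.

a² - 16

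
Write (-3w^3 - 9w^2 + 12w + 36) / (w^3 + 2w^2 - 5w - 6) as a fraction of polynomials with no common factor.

Apply the Euclidean algorithm:
  -3w^3 - 9w^2 + 12w + 36 = (-3)(w^3 + 2w^2 - 5w - 6) + (-3w^2 - 3w + 18)
  w^3 + 2w^2 - 5w - 6 = (-(1/3)w - 1/3)(-3w^2 - 3w + 18) + (0)
Last nonzero remainder: -3w^2 - 3w + 18. Dividing through by -3 gives the monic gcd w^2 + w - 6.
Cancel w^2 + w - 6 from numerator and denominator to get the reduced form.

(-3w - 6)/(w + 1)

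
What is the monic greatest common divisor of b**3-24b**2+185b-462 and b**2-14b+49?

b-7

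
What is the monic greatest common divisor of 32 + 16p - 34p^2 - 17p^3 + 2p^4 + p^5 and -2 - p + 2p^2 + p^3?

-2 - p + 2p^2 + p^3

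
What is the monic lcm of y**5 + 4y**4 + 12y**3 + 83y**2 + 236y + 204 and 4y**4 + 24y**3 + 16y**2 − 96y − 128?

y**7 + 6y**6 + 12y**5 + 75y**4 + 306y**3 + 12y**2 − 1480y − 1632

Repeated division with remainder:
  y**5 + 4y**4 + 12y**3 + 83y**2 + 236y + 204 = ((1/4)y − 1/2)(4y**4 + 24y**3 + 16y**2 − 96y − 128) + (20y**3 + 115y**2 + 220y + 140)
  4y**4 + 24y**3 + 16y**2 − 96y − 128 = ((1/5)y + 1/20)(20y**3 + 115y**2 + 220y + 140) + (−(135/4)y**2 − 135y − 135)
  20y**3 + 115y**2 + 220y + 140 = (−(16/27)y − 28/27)(−(135/4)y**2 − 135y − 135) + (0)
Last nonzero remainder: −(135/4)y**2 − 135y − 135. Dividing through by −135/4 gives the monic gcd y**2 + 4y + 4.
Then lcm(f, g) = f·g / gcd(f, g); expanding and making the result monic gives the answer.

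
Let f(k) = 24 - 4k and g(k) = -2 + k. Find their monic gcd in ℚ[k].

Repeated division with remainder:
  -4k + 24 = (-4)(k - 2) + (16)
  k - 2 = ((1/16)k - 1/8)(16) + (0)
The last nonzero remainder is the constant 16, so the polynomials are coprime and gcd = 1.

1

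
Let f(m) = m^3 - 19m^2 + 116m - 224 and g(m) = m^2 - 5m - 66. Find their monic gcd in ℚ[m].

1

Repeated division with remainder:
  m^3 - 19m^2 + 116m - 224 = (m - 14)(m^2 - 5m - 66) + (112m - 1148)
  m^2 - 5m - 66 = ((1/112)m + 3/64)(112m - 1148) + (-195/16)
  112m - 1148 = (-(1792/195)m + 18368/195)(-195/16) + (0)
The last nonzero remainder is the constant -195/16, so the polynomials are coprime and gcd = 1.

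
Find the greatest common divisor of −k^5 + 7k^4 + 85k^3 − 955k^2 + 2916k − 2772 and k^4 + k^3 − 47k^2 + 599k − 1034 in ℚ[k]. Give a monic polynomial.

k^2 + 9k − 22

Euclidean algorithm in ℚ[k]:
  −k^5 + 7k^4 + 85k^3 − 955k^2 + 2916k − 2772 = (−k + 8)(k^4 + k^3 − 47k^2 + 599k − 1034) + (30k^3 + 20k^2 − 2910k + 5500)
  k^4 + k^3 − 47k^2 + 599k − 1034 = ((1/30)k + 1/90)(30k^3 + 20k^2 − 2910k + 5500) + ((448/9)k^2 + 448k − 9856/9)
  30k^3 + 20k^2 − 2910k + 5500 = ((135/224)k − 1125/224)((448/9)k^2 + 448k − 9856/9) + (0)
Last nonzero remainder: (448/9)k^2 + 448k − 9856/9. Dividing through by 448/9 gives the monic gcd k^2 + 9k − 22.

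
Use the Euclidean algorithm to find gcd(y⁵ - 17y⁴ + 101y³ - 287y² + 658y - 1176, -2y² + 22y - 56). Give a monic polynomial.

y² - 11y + 28

By polynomial division,
  y⁵ - 17y⁴ + 101y³ - 287y² + 658y - 1176 = (-(1/2)y³ + 3y² - (7/2)y + 21)(-2y² + 22y - 56) + (0)
Last nonzero remainder: -2y² + 22y - 56. Dividing through by -2 gives the monic gcd y² - 11y + 28.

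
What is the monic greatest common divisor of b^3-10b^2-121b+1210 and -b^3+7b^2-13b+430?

Repeated division with remainder:
  b^3-10b^2-121b+1210 = (-1)(-b^3+7b^2-13b+430) + (-3b^2-134b+1640)
  -b^3+7b^2-13b+430 = ((1/3)b-155/9)(-3b^2-134b+1640) + (-(25807/9)b+258070/9)
  -3b^2-134b+1640 = ((27/25807)b+1476/25807)(-(25807/9)b+258070/9) + (0)
Last nonzero remainder: -(25807/9)b+258070/9. Dividing through by -25807/9 gives the monic gcd b-10.

b-10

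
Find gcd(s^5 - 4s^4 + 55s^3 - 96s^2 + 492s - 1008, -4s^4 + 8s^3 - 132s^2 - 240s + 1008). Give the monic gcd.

Repeated division with remainder:
  s^5 - 4s^4 + 55s^3 - 96s^2 + 492s - 1008 = (-(1/4)s + 1/2)(-4s^4 + 8s^3 - 132s^2 - 240s + 1008) + (18s^3 - 90s^2 + 864s - 1512)
  -4s^4 + 8s^3 - 132s^2 - 240s + 1008 = (-(2/9)s - 2/3)(18s^3 - 90s^2 + 864s - 1512) + (0)
Last nonzero remainder: 18s^3 - 90s^2 + 864s - 1512. Dividing through by 18 gives the monic gcd s^3 - 5s^2 + 48s - 84.

s^3 - 5s^2 + 48s - 84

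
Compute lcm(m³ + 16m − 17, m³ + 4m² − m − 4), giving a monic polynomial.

m⁵ + 5m⁴ + 20m³ + 63m² − 21m − 68

Repeated division with remainder:
  m³ + 16m − 17 = (m³ + 4m² − m − 4) + (−4m² + 17m − 13)
  m³ + 4m² − m − 4 = (−(1/4)m − 33/16)(−4m² + 17m − 13) + ((493/16)m − 493/16)
  −4m² + 17m − 13 = (−(64/493)m + 208/493)((493/16)m − 493/16) + (0)
Last nonzero remainder: (493/16)m − 493/16. Dividing through by 493/16 gives the monic gcd m − 1.
Then lcm(f, g) = f·g / gcd(f, g); expanding and making the result monic gives the answer.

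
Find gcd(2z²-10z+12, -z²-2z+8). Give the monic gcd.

z-2

Euclidean algorithm in ℚ[z]:
  2z²-10z+12 = (-2)(-z²-2z+8) + (-14z+28)
  -z²-2z+8 = ((1/14)z+2/7)(-14z+28) + (0)
Last nonzero remainder: -14z+28. Dividing through by -14 gives the monic gcd z-2.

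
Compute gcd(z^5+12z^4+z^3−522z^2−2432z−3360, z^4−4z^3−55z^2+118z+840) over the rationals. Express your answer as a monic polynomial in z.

Repeated division with remainder:
  z^5+12z^4+z^3−522z^2−2432z−3360 = (z+16)(z^4−4z^3−55z^2+118z+840) + (120z^3+240z^2−5160z−16800)
  z^4−4z^3−55z^2+118z+840 = ((1/120)z−1/20)(120z^3+240z^2−5160z−16800) + (0)
Last nonzero remainder: 120z^3+240z^2−5160z−16800. Dividing through by 120 gives the monic gcd z^3+2z^2−43z−140.

z^3+2z^2−43z−140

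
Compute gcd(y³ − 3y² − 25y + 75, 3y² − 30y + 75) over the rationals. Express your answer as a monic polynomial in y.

Repeated division with remainder:
  y³ − 3y² − 25y + 75 = ((1/3)y + 7/3)(3y² − 30y + 75) + (20y − 100)
  3y² − 30y + 75 = ((3/20)y − 3/4)(20y − 100) + (0)
Last nonzero remainder: 20y − 100. Dividing through by 20 gives the monic gcd y − 5.

y − 5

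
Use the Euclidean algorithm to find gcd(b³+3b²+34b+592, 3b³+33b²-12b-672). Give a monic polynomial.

Apply the Euclidean algorithm:
  b³+3b²+34b+592 = (1/3)(3b³+33b²-12b-672) + (-8b²+38b+816)
  3b³+33b²-12b-672 = (-(3/8)b-189/32)(-8b²+38b+816) + ((8295/16)b+8295/2)
  -8b²+38b+816 = (-(128/8295)b+544/2765)((8295/16)b+8295/2) + (0)
Last nonzero remainder: (8295/16)b+8295/2. Dividing through by 8295/16 gives the monic gcd b+8.

b+8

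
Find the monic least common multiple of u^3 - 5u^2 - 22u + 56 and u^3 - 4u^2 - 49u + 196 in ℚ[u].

Euclidean algorithm in ℚ[u]:
  u^3 - 5u^2 - 22u + 56 = (u^3 - 4u^2 - 49u + 196) + (-u^2 + 27u - 140)
  u^3 - 4u^2 - 49u + 196 = (-u - 23)(-u^2 + 27u - 140) + (432u - 3024)
  -u^2 + 27u - 140 = (-(1/432)u + 5/108)(432u - 3024) + (0)
Last nonzero remainder: 432u - 3024. Dividing through by 432 gives the monic gcd u - 7.
Then lcm(f, g) = f·g / gcd(f, g); expanding and making the result monic gives the answer.

u^5 - 2u^4 - 65u^3 + 130u^2 + 784u - 1568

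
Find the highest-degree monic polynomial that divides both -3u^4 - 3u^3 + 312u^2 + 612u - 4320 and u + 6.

u + 6

Apply the Euclidean algorithm:
  -3u^4 - 3u^3 + 312u^2 + 612u - 4320 = (-3u^3 + 15u^2 + 222u - 720)(u + 6) + (0)
The last nonzero remainder u + 6 is already monic.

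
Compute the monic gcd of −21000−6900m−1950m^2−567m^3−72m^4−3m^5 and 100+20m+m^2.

100+20m+m^2

Repeated division with remainder:
  −3m^5−72m^4−567m^3−1950m^2−6900m−21000 = (−3m^3−12m^2−27m−210)(m^2+20m+100) + (0)
The last nonzero remainder m^2+20m+100 is already monic.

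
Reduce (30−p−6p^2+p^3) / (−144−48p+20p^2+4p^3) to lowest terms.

Euclidean algorithm in ℚ[p]:
  p^3−6p^2−p+30 = (1/4)(4p^3+20p^2−48p−144) + (−11p^2+11p+66)
  4p^3+20p^2−48p−144 = (−(4/11)p−24/11)(−11p^2+11p+66) + (0)
Last nonzero remainder: −11p^2+11p+66. Dividing through by −11 gives the monic gcd p^2−p−6.
Cancel p^2−p−6 from numerator and denominator to get the reduced form.

(−5+p)/(24+4p)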